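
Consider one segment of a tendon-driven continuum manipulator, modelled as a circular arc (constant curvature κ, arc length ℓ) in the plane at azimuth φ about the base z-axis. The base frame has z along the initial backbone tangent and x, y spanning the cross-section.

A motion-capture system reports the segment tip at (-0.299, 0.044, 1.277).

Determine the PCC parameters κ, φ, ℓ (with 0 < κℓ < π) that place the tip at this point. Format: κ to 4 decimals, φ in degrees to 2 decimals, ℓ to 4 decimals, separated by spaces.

0.3510 171.63 1.3242

ρ = √(x²+y²) = √(-0.299² + 0.044²) = 0.30222
φ = atan2(y, x) mod 360° = atan2(0.044, -0.299) = 171.6286°
|p|² = ρ² + z² = 0.30222² + 1.277² = 1.72207
κ = 2ρ / |p|² = 2×0.30222 / 1.72207 = 0.35100
θ = 2·atan2(ρ, z) = 2·atan2(0.30222, 1.277) = 0.46478 rad
ℓ = θ/κ = 0.46478/0.35100 = 1.32416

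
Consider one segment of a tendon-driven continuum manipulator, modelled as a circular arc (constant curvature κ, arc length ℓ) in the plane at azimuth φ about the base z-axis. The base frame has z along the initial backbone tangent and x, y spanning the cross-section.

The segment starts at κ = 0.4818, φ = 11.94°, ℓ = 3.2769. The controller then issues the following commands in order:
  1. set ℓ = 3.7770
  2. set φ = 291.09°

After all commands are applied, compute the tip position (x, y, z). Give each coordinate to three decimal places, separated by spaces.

initial: κ=0.4818, φ=11.94°, ℓ=3.2769
cmd 1: set ℓ=3.7770 → (κ,φ,ℓ)=(0.4818,11.94°,3.7770) → tip=(2.5310,0.5352,2.0116)
cmd 2: set φ=291.09° → (κ,φ,ℓ)=(0.4818,291.09°,3.7770) → tip=(0.9309,-2.4137,2.0116)

0.931 -2.414 2.012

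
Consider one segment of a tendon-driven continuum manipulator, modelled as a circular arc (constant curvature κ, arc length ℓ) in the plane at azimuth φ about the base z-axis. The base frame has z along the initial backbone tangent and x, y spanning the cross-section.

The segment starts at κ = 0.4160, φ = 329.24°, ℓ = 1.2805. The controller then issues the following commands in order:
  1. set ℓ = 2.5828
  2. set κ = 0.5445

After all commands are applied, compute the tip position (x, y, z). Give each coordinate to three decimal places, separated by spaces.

1.320 -0.786 1.812

initial: κ=0.4160, φ=329.24°, ℓ=1.2805
cmd 1: set ℓ=2.5828 → (κ,φ,ℓ)=(0.4160,329.24°,2.5828) → tip=(1.0820,-0.6440,2.1138)
cmd 2: set κ=0.5445 → (κ,φ,ℓ)=(0.5445,329.24°,2.5828) → tip=(1.3198,-0.7855,1.8118)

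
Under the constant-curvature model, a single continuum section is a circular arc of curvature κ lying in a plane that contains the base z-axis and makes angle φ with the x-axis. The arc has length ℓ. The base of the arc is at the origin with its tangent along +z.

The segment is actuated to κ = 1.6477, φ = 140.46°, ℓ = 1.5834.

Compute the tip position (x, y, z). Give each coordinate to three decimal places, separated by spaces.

θ = κ·ℓ = 1.6477 × 1.5834 = 2.60897 rad
ρ = (1 − cos θ)/κ = (1 − -0.86148)/1.6477 = 1.12974
z = sin θ / κ = 0.50780/1.6477 = 0.30818
x = ρ cos φ = 1.12974 × cos(140.46°) = -0.87124
y = ρ sin φ = 1.12974 × sin(140.46°) = 0.71921

-0.871 0.719 0.308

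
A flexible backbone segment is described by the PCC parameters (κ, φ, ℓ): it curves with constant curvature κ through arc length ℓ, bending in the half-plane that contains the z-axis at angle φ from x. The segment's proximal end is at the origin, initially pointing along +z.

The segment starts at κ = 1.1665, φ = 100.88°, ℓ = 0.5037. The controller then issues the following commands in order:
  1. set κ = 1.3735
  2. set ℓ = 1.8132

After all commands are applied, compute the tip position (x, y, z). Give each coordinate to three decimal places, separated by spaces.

-0.247 1.284 0.441

initial: κ=1.1665, φ=100.88°, ℓ=0.5037
cmd 1: set κ=1.3735 → (κ,φ,ℓ)=(1.3735,100.88°,0.5037) → tip=(-0.0316,0.1644,0.4645)
cmd 2: set ℓ=1.8132 → (κ,φ,ℓ)=(1.3735,100.88°,1.8132) → tip=(-0.2467,1.2837,0.4413)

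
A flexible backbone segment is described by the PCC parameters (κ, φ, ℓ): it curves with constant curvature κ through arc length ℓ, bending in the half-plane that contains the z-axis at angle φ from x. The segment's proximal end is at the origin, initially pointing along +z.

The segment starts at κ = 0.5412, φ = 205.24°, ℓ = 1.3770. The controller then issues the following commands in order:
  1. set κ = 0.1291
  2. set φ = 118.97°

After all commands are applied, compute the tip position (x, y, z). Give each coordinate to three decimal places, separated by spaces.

initial: κ=0.5412, φ=205.24°, ℓ=1.3770
cmd 1: set κ=0.1291 → (κ,φ,ℓ)=(0.1291,205.24°,1.3770) → tip=(-0.1104,-0.0521,1.3698)
cmd 2: set φ=118.97° → (κ,φ,ℓ)=(0.1291,118.97°,1.3770) → tip=(-0.0591,0.1068,1.3698)

-0.059 0.107 1.370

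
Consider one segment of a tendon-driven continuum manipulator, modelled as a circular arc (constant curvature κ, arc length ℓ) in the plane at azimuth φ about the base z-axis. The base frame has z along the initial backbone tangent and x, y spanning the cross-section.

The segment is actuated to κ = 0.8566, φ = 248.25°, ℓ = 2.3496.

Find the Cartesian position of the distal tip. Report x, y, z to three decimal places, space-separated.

-0.618 -1.548 1.055

θ = κ·ℓ = 0.8566 × 2.3496 = 2.01267 rad
ρ = (1 − cos θ)/κ = (1 − -0.42763)/0.8566 = 1.66663
z = sin θ / κ = 0.90395/0.8566 = 1.05528
x = ρ cos φ = 1.66663 × cos(248.25°) = -0.61758
y = ρ sin φ = 1.66663 × sin(248.25°) = -1.54798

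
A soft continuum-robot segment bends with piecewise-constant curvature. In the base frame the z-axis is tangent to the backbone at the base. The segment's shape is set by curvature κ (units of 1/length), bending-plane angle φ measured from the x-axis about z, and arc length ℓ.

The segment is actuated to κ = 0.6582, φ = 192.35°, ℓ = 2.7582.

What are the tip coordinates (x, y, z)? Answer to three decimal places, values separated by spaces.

-1.844 -0.404 1.474

θ = κ·ℓ = 0.6582 × 2.7582 = 1.81545 rad
ρ = (1 − cos θ)/κ = (1 − -0.24222)/0.6582 = 1.88730
z = sin θ / κ = 0.97022/0.6582 = 1.47405
x = ρ cos φ = 1.88730 × cos(192.35°) = -1.84362
y = ρ sin φ = 1.88730 × sin(192.35°) = -0.40366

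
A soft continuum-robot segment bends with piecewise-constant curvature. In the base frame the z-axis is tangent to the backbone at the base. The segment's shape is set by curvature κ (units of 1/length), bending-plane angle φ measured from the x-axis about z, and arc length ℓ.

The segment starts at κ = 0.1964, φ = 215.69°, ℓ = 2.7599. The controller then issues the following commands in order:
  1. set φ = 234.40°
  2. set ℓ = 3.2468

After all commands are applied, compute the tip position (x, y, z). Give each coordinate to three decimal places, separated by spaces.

initial: κ=0.1964, φ=215.69°, ℓ=2.7599
cmd 1: set φ=234.40° → (κ,φ,ℓ)=(0.1964,234.40°,2.7599) → tip=(-0.4249,-0.5934,2.6267)
cmd 2: set ℓ=3.2468 → (κ,φ,ℓ)=(0.1964,234.40°,3.2468) → tip=(-0.5825,-0.8136,3.0312)

-0.582 -0.814 3.031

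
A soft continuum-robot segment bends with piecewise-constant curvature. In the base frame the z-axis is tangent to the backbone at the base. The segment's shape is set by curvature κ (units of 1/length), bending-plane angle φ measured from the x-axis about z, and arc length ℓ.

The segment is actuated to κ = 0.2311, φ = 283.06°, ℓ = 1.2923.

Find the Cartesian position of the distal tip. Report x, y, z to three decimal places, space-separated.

θ = κ·ℓ = 0.2311 × 1.2923 = 0.29865 rad
ρ = (1 − cos θ)/κ = (1 − 0.95573)/0.2311 = 0.19154
z = sin θ / κ = 0.29423/0.2311 = 1.27317
x = ρ cos φ = 0.19154 × cos(283.06°) = 0.04328
y = ρ sin φ = 0.19154 × sin(283.06°) = -0.18659

0.043 -0.187 1.273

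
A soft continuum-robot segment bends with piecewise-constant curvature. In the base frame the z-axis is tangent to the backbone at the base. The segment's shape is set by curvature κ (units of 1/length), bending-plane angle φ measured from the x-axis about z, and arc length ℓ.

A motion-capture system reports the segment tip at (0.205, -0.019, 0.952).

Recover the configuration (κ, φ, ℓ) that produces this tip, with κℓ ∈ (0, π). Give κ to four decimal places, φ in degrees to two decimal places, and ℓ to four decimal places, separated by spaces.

ρ = √(x²+y²) = √(0.205² + -0.019²) = 0.20588
φ = atan2(y, x) mod 360° = atan2(-0.019, 0.205) = 354.7048°
|p|² = ρ² + z² = 0.20588² + 0.952² = 0.94869
κ = 2ρ / |p|² = 2×0.20588 / 0.94869 = 0.43403
θ = 2·atan2(ρ, z) = 2·atan2(0.20588, 0.952) = 0.42596 rad
ℓ = θ/κ = 0.42596/0.43403 = 0.98141

0.4340 354.70 0.9814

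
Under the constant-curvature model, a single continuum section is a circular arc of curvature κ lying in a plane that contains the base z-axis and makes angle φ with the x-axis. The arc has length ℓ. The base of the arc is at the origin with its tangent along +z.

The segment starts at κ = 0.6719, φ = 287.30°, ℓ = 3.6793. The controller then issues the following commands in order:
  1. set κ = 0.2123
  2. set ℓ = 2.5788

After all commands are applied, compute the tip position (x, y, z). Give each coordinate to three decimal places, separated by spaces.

0.205 -0.657 2.452

initial: κ=0.6719, φ=287.30°, ℓ=3.6793
cmd 1: set κ=0.2123 → (κ,φ,ℓ)=(0.2123,287.30°,3.6793) → tip=(0.4060,-1.3036,3.3164)
cmd 2: set ℓ=2.5788 → (κ,φ,ℓ)=(0.2123,287.30°,2.5788) → tip=(0.2047,-0.6573,2.4519)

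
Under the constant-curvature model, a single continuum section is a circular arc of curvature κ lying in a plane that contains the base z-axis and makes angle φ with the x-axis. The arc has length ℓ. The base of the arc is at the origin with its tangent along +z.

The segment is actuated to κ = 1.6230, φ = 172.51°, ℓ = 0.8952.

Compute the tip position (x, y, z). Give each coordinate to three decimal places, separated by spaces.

-0.539 0.071 0.612

θ = κ·ℓ = 1.6230 × 0.8952 = 1.45291 rad
ρ = (1 − cos θ)/κ = (1 − 0.11761)/1.6230 = 0.54368
z = sin θ / κ = 0.99306/1.6230 = 0.61187
x = ρ cos φ = 0.54368 × cos(172.51°) = -0.53904
y = ρ sin φ = 0.54368 × sin(172.51°) = 0.07087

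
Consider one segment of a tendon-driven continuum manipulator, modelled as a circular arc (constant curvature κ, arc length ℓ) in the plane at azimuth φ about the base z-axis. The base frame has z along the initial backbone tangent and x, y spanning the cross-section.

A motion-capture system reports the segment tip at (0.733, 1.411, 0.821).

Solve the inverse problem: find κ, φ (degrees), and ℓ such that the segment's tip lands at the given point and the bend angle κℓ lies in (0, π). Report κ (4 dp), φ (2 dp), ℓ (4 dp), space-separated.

0.9931 62.55 2.2036

ρ = √(x²+y²) = √(0.733² + 1.411²) = 1.59003
φ = atan2(y, x) mod 360° = atan2(1.411, 0.733) = 62.5486°
|p|² = ρ² + z² = 1.59003² + 0.821² = 3.20225
κ = 2ρ / |p|² = 2×1.59003 / 3.20225 = 0.99307
θ = 2·atan2(ρ, z) = 2·atan2(1.59003, 0.821) = 2.18832 rad
ℓ = θ/κ = 2.18832/0.99307 = 2.20359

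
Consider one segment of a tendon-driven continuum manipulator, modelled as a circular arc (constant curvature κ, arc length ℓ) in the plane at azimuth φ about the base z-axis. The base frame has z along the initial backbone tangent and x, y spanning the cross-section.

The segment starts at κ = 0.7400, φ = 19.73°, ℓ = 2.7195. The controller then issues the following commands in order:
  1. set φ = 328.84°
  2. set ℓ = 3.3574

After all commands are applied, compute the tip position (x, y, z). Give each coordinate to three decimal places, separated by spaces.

initial: κ=0.7400, φ=19.73°, ℓ=2.7195
cmd 1: set φ=328.84° → (κ,φ,ℓ)=(0.7400,328.84°,2.7195) → tip=(1.6506,-0.9981,1.2217)
cmd 2: set ℓ=3.3574 → (κ,φ,ℓ)=(0.7400,328.84°,3.3574) → tip=(2.0720,-1.2528,0.8255)

2.072 -1.253 0.825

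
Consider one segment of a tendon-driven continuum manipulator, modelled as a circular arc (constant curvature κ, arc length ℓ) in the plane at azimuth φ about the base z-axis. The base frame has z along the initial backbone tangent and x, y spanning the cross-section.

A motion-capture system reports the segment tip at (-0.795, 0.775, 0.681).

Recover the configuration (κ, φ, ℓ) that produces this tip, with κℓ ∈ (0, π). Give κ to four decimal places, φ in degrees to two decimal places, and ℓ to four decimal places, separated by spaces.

1.3089 135.73 1.5594

ρ = √(x²+y²) = √(-0.795² + 0.775²) = 1.11025
φ = atan2(y, x) mod 360° = atan2(0.775, -0.795) = 135.7298°
|p|² = ρ² + z² = 1.11025² + 0.681² = 1.69641
κ = 2ρ / |p|² = 2×1.11025 / 1.69641 = 1.30894
θ = 2·atan2(ρ, z) = 2·atan2(1.11025, 0.681) = 2.04120 rad
ℓ = θ/κ = 2.04120/1.30894 = 1.55943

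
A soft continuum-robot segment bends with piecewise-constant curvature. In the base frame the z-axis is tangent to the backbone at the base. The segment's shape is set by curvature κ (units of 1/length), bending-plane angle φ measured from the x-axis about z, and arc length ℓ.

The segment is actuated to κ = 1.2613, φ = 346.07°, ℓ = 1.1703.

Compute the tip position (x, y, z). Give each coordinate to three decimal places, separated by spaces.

θ = κ·ℓ = 1.2613 × 1.1703 = 1.47610 rad
ρ = (1 − cos θ)/κ = (1 − 0.09456)/1.2613 = 0.71787
z = sin θ / κ = 0.99552/1.2613 = 0.78928
x = ρ cos φ = 0.71787 × cos(346.07°) = 0.69675
y = ρ sin φ = 0.71787 × sin(346.07°) = -0.17282

0.697 -0.173 0.789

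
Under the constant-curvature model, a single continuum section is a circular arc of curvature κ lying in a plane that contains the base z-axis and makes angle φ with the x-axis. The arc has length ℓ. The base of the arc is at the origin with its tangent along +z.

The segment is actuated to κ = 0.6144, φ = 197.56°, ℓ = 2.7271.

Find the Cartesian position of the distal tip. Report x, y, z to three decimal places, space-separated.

θ = κ·ℓ = 0.6144 × 2.7271 = 1.67553 rad
ρ = (1 − cos θ)/κ = (1 − -0.10454)/0.6144 = 1.79776
z = sin θ / κ = 0.99452/0.6144 = 1.61869
x = ρ cos φ = 1.79776 × cos(197.56°) = -1.71399
y = ρ sin φ = 1.79776 × sin(197.56°) = -0.54239

-1.714 -0.542 1.619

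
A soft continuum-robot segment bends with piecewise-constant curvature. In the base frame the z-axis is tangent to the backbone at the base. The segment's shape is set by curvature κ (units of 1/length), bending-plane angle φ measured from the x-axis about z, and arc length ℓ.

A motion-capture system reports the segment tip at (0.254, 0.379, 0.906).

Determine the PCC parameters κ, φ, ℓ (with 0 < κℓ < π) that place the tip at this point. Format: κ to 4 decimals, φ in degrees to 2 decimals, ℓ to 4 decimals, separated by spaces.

0.8868 56.17 1.0521

ρ = √(x²+y²) = √(0.254² + 0.379²) = 0.45624
φ = atan2(y, x) mod 360° = atan2(0.379, 0.254) = 56.1706°
|p|² = ρ² + z² = 0.45624² + 0.906² = 1.02899
κ = 2ρ / |p|² = 2×0.45624 / 1.02899 = 0.88677
θ = 2·atan2(ρ, z) = 2·atan2(0.45624, 0.906) = 0.93301 rad
ℓ = θ/κ = 0.93301/0.88677 = 1.05214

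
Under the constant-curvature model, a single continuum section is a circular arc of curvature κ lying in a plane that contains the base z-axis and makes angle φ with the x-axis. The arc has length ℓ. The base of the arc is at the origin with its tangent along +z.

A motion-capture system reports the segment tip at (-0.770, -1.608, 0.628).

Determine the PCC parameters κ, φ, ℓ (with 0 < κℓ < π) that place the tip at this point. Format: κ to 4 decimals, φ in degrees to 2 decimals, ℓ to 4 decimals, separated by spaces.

0.9980 244.41 2.4693

ρ = √(x²+y²) = √(-0.770² + -1.608²) = 1.78285
φ = atan2(y, x) mod 360° = atan2(-1.608, -0.770) = 244.4123°
|p|² = ρ² + z² = 1.78285² + 0.628² = 3.57295
κ = 2ρ / |p|² = 2×1.78285 / 3.57295 = 0.99797
θ = 2·atan2(ρ, z) = 2·atan2(1.78285, 0.628) = 2.46425 rad
ℓ = θ/κ = 2.46425/0.99797 = 2.46925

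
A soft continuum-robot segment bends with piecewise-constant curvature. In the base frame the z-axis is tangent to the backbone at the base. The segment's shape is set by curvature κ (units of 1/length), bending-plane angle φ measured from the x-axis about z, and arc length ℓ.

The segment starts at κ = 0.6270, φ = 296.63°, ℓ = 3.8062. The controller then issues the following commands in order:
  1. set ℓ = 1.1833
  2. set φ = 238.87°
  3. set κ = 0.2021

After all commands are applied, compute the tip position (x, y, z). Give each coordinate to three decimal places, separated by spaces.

initial: κ=0.6270, φ=296.63°, ℓ=3.8062
cmd 1: set ℓ=1.1833 → (κ,φ,ℓ)=(0.6270,296.63°,1.1833) → tip=(0.1879,-0.3747,1.0777)
cmd 2: set φ=238.87° → (κ,φ,ℓ)=(0.6270,238.87°,1.1833) → tip=(-0.2167,-0.3588,1.0777)
cmd 3: set κ=0.2021 → (κ,φ,ℓ)=(0.2021,238.87°,1.1833) → tip=(-0.0728,-0.1205,1.1721)

-0.073 -0.121 1.172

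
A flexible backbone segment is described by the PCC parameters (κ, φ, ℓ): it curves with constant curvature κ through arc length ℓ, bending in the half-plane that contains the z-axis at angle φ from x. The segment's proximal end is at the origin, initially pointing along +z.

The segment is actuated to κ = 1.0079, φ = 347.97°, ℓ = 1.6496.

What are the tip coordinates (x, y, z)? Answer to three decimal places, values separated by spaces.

θ = κ·ℓ = 1.0079 × 1.6496 = 1.66263 rad
ρ = (1 − cos θ)/κ = (1 − -0.09171)/1.0079 = 1.08315
z = sin θ / κ = 0.99579/1.0079 = 0.98798
x = ρ cos φ = 1.08315 × cos(347.97°) = 1.05936
y = ρ sin φ = 1.08315 × sin(347.97°) = -0.22575

1.059 -0.226 0.988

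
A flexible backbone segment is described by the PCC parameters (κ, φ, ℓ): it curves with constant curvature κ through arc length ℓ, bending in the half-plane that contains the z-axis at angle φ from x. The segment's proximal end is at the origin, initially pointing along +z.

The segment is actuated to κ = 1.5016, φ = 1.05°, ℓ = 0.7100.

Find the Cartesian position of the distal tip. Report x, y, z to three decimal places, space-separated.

0.344 0.006 0.583

θ = κ·ℓ = 1.5016 × 0.7100 = 1.06614 rad
ρ = (1 − cos θ)/κ = (1 − 0.48351)/1.5016 = 0.34396
z = sin θ / κ = 0.87534/1.5016 = 0.58294
x = ρ cos φ = 0.34396 × cos(1.05°) = 0.34390
y = ρ sin φ = 0.34396 × sin(1.05°) = 0.00630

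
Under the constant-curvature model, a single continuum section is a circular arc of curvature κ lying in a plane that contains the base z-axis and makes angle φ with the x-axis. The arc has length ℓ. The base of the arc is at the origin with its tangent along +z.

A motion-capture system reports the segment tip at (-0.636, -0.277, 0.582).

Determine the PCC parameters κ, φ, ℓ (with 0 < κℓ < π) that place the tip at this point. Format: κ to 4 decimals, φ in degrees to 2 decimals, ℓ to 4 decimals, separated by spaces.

1.6921 203.53 1.0316

ρ = √(x²+y²) = √(-0.636² + -0.277²) = 0.69370
φ = atan2(y, x) mod 360° = atan2(-0.277, -0.636) = 203.5348°
|p|² = ρ² + z² = 0.69370² + 0.582² = 0.81995
κ = 2ρ / |p|² = 2×0.69370 / 0.81995 = 1.69207
θ = 2·atan2(ρ, z) = 2·atan2(0.69370, 0.582) = 1.74548 rad
ℓ = θ/κ = 1.74548/1.69207 = 1.03156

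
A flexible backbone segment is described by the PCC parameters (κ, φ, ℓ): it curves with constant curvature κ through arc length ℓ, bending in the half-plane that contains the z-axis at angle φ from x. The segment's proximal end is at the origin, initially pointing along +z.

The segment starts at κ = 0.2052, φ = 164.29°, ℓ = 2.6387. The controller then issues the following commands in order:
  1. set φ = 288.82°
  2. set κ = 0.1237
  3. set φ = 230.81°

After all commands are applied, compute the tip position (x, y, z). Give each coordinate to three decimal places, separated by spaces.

-0.270 -0.331 2.592

initial: κ=0.2052, φ=164.29°, ℓ=2.6387
cmd 1: set φ=288.82° → (κ,φ,ℓ)=(0.2052,288.82°,2.6387) → tip=(0.2249,-0.6598,2.5116)
cmd 2: set κ=0.1237 → (κ,φ,ℓ)=(0.1237,288.82°,2.6387) → tip=(0.1377,-0.4040,2.5921)
cmd 3: set φ=230.81° → (κ,φ,ℓ)=(0.1237,230.81°,2.6387) → tip=(-0.2697,-0.3308,2.5921)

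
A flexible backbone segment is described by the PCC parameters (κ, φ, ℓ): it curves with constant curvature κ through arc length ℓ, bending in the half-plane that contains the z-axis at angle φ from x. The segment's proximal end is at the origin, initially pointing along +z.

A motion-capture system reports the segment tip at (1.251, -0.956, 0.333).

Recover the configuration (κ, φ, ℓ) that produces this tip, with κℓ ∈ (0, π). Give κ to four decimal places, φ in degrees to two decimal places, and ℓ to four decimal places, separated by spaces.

1.2159 322.61 2.2409

ρ = √(x²+y²) = √(1.251² + -0.956²) = 1.57446
φ = atan2(y, x) mod 360° = atan2(-0.956, 1.251) = 322.6133°
|p|² = ρ² + z² = 1.57446² + 0.333² = 2.58983
κ = 2ρ / |p|² = 2×1.57446 / 2.58983 = 1.21588
θ = 2·atan2(ρ, z) = 2·atan2(1.57446, 0.333) = 2.72473 rad
ℓ = θ/κ = 2.72473/1.21588 = 2.24095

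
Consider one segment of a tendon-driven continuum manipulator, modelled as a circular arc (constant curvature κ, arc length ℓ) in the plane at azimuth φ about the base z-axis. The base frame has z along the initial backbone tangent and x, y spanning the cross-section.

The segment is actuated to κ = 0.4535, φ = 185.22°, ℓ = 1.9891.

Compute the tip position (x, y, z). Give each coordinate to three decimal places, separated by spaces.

-0.834 -0.076 1.730

θ = κ·ℓ = 0.4535 × 1.9891 = 0.90206 rad
ρ = (1 − cos θ)/κ = (1 − 0.62000)/0.4535 = 0.83793
z = sin θ / κ = 0.78460/0.4535 = 1.73011
x = ρ cos φ = 0.83793 × cos(185.22°) = -0.83446
y = ρ sin φ = 0.83793 × sin(185.22°) = -0.07624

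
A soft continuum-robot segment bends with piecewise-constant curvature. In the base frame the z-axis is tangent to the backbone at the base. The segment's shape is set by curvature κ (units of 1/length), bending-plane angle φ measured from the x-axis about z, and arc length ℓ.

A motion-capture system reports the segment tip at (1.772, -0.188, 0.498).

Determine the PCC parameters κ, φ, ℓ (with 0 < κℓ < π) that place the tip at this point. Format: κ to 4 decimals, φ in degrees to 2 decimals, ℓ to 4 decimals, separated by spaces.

1.0411 353.94 2.4942

ρ = √(x²+y²) = √(1.772² + -0.188²) = 1.78195
φ = atan2(y, x) mod 360° = atan2(-0.188, 1.772) = 353.9439°
|p|² = ρ² + z² = 1.78195² + 0.498² = 3.42333
κ = 2ρ / |p|² = 2×1.78195 / 3.42333 = 1.04106
θ = 2·atan2(ρ, z) = 2·atan2(1.78195, 0.498) = 2.59656 rad
ℓ = θ/κ = 2.59656/1.04106 = 2.49415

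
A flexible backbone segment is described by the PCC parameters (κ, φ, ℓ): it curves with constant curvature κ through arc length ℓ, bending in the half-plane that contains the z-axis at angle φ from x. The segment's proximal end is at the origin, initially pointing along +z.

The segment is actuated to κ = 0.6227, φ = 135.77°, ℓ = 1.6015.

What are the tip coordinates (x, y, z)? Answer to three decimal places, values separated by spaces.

-0.526 0.512 1.349

θ = κ·ℓ = 0.6227 × 1.6015 = 0.99725 rad
ρ = (1 − cos θ)/κ = (1 − 0.54261)/0.6227 = 0.73453
z = sin θ / κ = 0.83998/0.6227 = 1.34894
x = ρ cos φ = 0.73453 × cos(135.77°) = -0.52632
y = ρ sin φ = 0.73453 × sin(135.77°) = 0.51236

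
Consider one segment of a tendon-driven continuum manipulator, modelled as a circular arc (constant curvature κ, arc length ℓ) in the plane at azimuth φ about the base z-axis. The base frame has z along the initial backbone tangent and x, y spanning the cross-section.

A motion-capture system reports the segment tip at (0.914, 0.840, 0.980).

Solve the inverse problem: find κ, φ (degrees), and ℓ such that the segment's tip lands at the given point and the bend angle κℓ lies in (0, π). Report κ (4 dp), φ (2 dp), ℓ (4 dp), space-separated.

ρ = √(x²+y²) = √(0.914² + 0.840²) = 1.24137
φ = atan2(y, x) mod 360° = atan2(0.840, 0.914) = 42.5842°
|p|² = ρ² + z² = 1.24137² + 0.980² = 2.50140
κ = 2ρ / |p|² = 2×1.24137 / 2.50140 = 0.99254
θ = 2·atan2(ρ, z) = 2·atan2(1.24137, 0.980) = 1.80504 rad
ℓ = θ/κ = 1.80504/0.99254 = 1.81861

0.9925 42.58 1.8186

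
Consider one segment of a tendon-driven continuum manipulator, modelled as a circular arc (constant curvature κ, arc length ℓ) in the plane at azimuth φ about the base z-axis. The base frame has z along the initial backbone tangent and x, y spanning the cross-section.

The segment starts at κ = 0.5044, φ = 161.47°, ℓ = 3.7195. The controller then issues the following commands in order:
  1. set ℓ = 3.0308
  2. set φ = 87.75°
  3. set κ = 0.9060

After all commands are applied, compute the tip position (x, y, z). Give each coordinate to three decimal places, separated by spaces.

0.083 2.121 0.425

initial: κ=0.5044, φ=161.47°, ℓ=3.7195
cmd 1: set ℓ=3.0308 → (κ,φ,ℓ)=(0.5044,161.47°,3.0308) → tip=(-1.8007,0.6036,1.9808)
cmd 2: set φ=87.75° → (κ,φ,ℓ)=(0.5044,87.75°,3.0308) → tip=(0.0746,1.8977,1.9808)
cmd 3: set κ=0.9060 → (κ,φ,ℓ)=(0.9060,87.75°,3.0308) → tip=(0.0833,2.1206,0.4254)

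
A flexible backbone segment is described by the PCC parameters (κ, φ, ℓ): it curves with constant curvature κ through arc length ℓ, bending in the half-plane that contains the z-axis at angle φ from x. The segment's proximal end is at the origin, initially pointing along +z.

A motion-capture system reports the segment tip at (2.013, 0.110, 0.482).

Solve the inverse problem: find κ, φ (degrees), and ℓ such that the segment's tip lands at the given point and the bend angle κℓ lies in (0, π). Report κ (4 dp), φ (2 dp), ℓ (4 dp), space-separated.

ρ = √(x²+y²) = √(2.013² + 0.110²) = 2.01600
φ = atan2(y, x) mod 360° = atan2(0.110, 2.013) = 3.1278°
|p|² = ρ² + z² = 2.01600² + 0.482² = 4.29659
κ = 2ρ / |p|² = 2×2.01600 / 4.29659 = 0.93842
θ = 2·atan2(ρ, z) = 2·atan2(2.01600, 0.482) = 2.67223 rad
ℓ = θ/κ = 2.67223/0.93842 = 2.84759

0.9384 3.13 2.8476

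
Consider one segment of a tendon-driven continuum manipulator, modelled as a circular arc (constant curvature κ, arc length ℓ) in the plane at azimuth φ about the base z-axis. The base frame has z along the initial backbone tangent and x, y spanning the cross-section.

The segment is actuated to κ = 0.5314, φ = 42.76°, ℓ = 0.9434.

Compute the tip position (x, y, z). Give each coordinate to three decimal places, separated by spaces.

θ = κ·ℓ = 0.5314 × 0.9434 = 0.50132 rad
ρ = (1 − cos θ)/κ = (1 − 0.87695)/0.5314 = 0.23156
z = sin θ / κ = 0.48059/0.5314 = 0.90438
x = ρ cos φ = 0.23156 × cos(42.76°) = 0.17001
y = ρ sin φ = 0.23156 × sin(42.76°) = 0.15721

0.170 0.157 0.904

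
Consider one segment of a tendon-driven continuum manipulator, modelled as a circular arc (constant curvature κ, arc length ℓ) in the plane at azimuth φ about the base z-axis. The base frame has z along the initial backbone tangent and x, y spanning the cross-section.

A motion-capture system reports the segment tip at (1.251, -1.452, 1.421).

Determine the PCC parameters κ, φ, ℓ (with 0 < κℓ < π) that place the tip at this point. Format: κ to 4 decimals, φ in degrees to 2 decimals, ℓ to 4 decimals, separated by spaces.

ρ = √(x²+y²) = √(1.251² + -1.452²) = 1.91659
φ = atan2(y, x) mod 360° = atan2(-1.452, 1.251) = 310.7472°
|p|² = ρ² + z² = 1.91659² + 1.421² = 5.69255
κ = 2ρ / |p|² = 2×1.91659 / 5.69255 = 0.67337
θ = 2·atan2(ρ, z) = 2·atan2(1.91659, 1.421) = 1.86562 rad
ℓ = θ/κ = 1.86562/0.67337 = 2.77058

0.6734 310.75 2.7706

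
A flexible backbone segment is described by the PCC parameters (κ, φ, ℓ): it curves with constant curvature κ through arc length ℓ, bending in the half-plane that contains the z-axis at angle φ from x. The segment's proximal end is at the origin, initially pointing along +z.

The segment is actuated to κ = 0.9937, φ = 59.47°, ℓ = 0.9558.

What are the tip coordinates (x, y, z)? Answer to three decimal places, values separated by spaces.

θ = κ·ℓ = 0.9937 × 0.9558 = 0.94978 rad
ρ = (1 − cos θ)/κ = (1 − 0.58186)/0.9937 = 0.42079
z = sin θ / κ = 0.81329/0.9937 = 0.81844
x = ρ cos φ = 0.42079 × cos(59.47°) = 0.21376
y = ρ sin φ = 0.42079 × sin(59.47°) = 0.36245

0.214 0.362 0.818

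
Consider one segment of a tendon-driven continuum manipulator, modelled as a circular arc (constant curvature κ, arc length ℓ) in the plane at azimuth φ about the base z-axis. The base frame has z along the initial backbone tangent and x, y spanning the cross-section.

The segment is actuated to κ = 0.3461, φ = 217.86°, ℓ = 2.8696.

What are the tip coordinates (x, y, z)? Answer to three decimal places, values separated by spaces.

θ = κ·ℓ = 0.3461 × 2.8696 = 0.99317 rad
ρ = (1 − cos θ)/κ = (1 − 0.54604)/0.3461 = 1.31165
z = sin θ / κ = 0.83776/0.3461 = 2.42057
x = ρ cos φ = 1.31165 × cos(217.86°) = -1.03556
y = ρ sin φ = 1.31165 × sin(217.86°) = -0.80500

-1.036 -0.805 2.421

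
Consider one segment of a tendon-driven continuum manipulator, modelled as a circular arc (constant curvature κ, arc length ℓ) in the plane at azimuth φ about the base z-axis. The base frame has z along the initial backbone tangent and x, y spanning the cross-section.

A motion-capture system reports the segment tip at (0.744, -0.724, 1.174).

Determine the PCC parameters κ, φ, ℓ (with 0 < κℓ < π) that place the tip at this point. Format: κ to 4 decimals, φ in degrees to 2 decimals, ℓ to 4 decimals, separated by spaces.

0.8454 315.78 1.7130

ρ = √(x²+y²) = √(0.744² + -0.724²) = 1.03813
φ = atan2(y, x) mod 360° = atan2(-0.724, 0.744) = 315.7805°
|p|² = ρ² + z² = 1.03813² + 1.174² = 2.45599
κ = 2ρ / |p|² = 2×1.03813 / 2.45599 = 0.84539
θ = 2·atan2(ρ, z) = 2·atan2(1.03813, 1.174) = 1.44811 rad
ℓ = θ/κ = 1.44811/0.84539 = 1.71296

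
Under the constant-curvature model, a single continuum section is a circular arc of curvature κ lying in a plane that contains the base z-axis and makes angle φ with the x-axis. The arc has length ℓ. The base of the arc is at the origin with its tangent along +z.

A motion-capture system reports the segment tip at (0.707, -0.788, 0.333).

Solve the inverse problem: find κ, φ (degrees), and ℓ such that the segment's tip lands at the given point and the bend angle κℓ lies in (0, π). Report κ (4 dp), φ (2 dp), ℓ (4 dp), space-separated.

ρ = √(x²+y²) = √(0.707² + -0.788²) = 1.05868
φ = atan2(y, x) mod 360° = atan2(-0.788, 0.707) = 311.8987°
|p|² = ρ² + z² = 1.05868² + 0.333² = 1.23168
κ = 2ρ / |p|² = 2×1.05868 / 1.23168 = 1.71907
θ = 2·atan2(ρ, z) = 2·atan2(1.05868, 0.333) = 2.53210 rad
ℓ = θ/κ = 2.53210/1.71907 = 1.47295

1.7191 311.90 1.4729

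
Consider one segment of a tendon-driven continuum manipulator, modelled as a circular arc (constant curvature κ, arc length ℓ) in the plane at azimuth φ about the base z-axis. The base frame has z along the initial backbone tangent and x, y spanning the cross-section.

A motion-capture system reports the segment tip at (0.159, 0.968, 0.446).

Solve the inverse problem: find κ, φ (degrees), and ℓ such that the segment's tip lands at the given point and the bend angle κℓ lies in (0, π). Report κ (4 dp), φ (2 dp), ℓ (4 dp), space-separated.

1.6896 80.67 1.3543

ρ = √(x²+y²) = √(0.159² + 0.968²) = 0.98097
φ = atan2(y, x) mod 360° = atan2(0.968, 0.159) = 80.6721°
|p|² = ρ² + z² = 0.98097² + 0.446² = 1.16122
κ = 2ρ / |p|² = 2×0.98097 / 1.16122 = 1.68955
θ = 2·atan2(ρ, z) = 2·atan2(0.98097, 0.446) = 2.28816 rad
ℓ = θ/κ = 2.28816/1.68955 = 1.35430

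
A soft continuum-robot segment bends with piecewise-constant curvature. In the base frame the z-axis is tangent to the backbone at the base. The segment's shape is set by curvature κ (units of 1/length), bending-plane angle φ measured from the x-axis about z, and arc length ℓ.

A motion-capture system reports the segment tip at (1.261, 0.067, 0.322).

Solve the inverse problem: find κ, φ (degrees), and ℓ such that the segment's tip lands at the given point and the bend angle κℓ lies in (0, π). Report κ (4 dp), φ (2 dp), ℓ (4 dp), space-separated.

ρ = √(x²+y²) = √(1.261² + 0.067²) = 1.26278
φ = atan2(y, x) mod 360° = atan2(0.067, 1.261) = 3.0414°
|p|² = ρ² + z² = 1.26278² + 0.322² = 1.69829
κ = 2ρ / |p|² = 2×1.26278 / 1.69829 = 1.48711
θ = 2·atan2(ρ, z) = 2·atan2(1.26278, 0.322) = 2.64225 rad
ℓ = θ/κ = 2.64225/1.48711 = 1.77676

1.4871 3.04 1.7768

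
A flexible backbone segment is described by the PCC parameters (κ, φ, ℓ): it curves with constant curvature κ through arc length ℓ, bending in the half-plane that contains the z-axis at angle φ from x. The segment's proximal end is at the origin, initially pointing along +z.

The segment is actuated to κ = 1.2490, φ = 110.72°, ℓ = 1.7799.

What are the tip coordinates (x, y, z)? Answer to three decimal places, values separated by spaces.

θ = κ·ℓ = 1.2490 × 1.7799 = 2.22310 rad
ρ = (1 − cos θ)/κ = (1 − -0.60701)/1.2490 = 1.28664
z = sin θ / κ = 0.79469/1.2490 = 0.63626
x = ρ cos φ = 1.28664 × cos(110.72°) = -0.45522
y = ρ sin φ = 1.28664 × sin(110.72°) = 1.20342

-0.455 1.203 0.636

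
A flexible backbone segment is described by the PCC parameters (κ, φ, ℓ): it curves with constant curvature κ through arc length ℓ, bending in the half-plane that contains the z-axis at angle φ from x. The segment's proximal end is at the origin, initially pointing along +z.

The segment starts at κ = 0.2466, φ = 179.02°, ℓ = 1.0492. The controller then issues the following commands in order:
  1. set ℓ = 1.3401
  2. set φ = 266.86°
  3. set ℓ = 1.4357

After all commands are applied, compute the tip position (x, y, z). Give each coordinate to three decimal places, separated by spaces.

initial: κ=0.2466, φ=179.02°, ℓ=1.0492
cmd 1: set ℓ=1.3401 → (κ,φ,ℓ)=(0.2466,179.02°,1.3401) → tip=(-0.2194,0.0038,1.3158)
cmd 2: set φ=266.86° → (κ,φ,ℓ)=(0.2466,266.86°,1.3401) → tip=(-0.0120,-0.2191,1.3158)
cmd 3: set ℓ=1.4357 → (κ,φ,ℓ)=(0.2466,266.86°,1.4357) → tip=(-0.0138,-0.2511,1.4059)

-0.014 -0.251 1.406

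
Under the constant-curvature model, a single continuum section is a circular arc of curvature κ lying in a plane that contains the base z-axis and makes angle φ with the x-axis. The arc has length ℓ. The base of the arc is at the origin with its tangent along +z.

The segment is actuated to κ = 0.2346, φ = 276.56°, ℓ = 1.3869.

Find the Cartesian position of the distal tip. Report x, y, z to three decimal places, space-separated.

θ = κ·ℓ = 0.2346 × 1.3869 = 0.32537 rad
ρ = (1 − cos θ)/κ = (1 − 0.94753)/0.2346 = 0.22364
z = sin θ / κ = 0.31966/0.2346 = 1.36256
x = ρ cos φ = 0.22364 × cos(276.56°) = 0.02555
y = ρ sin φ = 0.22364 × sin(276.56°) = -0.22218

0.026 -0.222 1.363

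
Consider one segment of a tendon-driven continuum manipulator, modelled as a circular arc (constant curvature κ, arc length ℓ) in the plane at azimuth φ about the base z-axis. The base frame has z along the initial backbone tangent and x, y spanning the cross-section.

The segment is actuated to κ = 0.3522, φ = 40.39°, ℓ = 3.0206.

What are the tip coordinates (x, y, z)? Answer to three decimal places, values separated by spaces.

1.113 0.947 2.482

θ = κ·ℓ = 0.3522 × 3.0206 = 1.06386 rad
ρ = (1 − cos θ)/κ = (1 − 0.48551)/0.3522 = 1.46080
z = sin θ / κ = 0.87423/0.3522 = 2.48221
x = ρ cos φ = 1.46080 × cos(40.39°) = 1.11262
y = ρ sin φ = 1.46080 × sin(40.39°) = 0.94658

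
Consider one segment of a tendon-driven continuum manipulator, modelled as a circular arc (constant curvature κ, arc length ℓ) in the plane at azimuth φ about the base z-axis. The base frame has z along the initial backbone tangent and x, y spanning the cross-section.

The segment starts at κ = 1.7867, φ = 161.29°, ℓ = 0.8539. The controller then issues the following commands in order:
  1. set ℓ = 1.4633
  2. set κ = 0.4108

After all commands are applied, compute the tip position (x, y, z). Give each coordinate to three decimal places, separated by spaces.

initial: κ=1.7867, φ=161.29°, ℓ=0.8539
cmd 1: set ℓ=1.4633 → (κ,φ,ℓ)=(1.7867,161.29°,1.4633) → tip=(-0.9883,0.3347,0.2815)
cmd 2: set κ=0.4108 → (κ,φ,ℓ)=(0.4108,161.29°,1.4633) → tip=(-0.4042,0.1369,1.3768)

-0.404 0.137 1.377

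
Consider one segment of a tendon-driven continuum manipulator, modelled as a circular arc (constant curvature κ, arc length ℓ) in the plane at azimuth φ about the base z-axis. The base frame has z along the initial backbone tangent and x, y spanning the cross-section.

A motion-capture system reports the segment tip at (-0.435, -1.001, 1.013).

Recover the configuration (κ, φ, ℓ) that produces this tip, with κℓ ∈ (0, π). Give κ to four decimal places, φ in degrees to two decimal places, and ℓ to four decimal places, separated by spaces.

ρ = √(x²+y²) = √(-0.435² + -1.001²) = 1.09143
φ = atan2(y, x) mod 360° = atan2(-1.001, -0.435) = 246.5119°
|p|² = ρ² + z² = 1.09143² + 1.013² = 2.21739
κ = 2ρ / |p|² = 2×1.09143 / 2.21739 = 0.98443
θ = 2·atan2(ρ, z) = 2·atan2(1.09143, 1.013) = 1.64530 rad
ℓ = θ/κ = 1.64530/0.98443 = 1.67133

0.9844 246.51 1.6713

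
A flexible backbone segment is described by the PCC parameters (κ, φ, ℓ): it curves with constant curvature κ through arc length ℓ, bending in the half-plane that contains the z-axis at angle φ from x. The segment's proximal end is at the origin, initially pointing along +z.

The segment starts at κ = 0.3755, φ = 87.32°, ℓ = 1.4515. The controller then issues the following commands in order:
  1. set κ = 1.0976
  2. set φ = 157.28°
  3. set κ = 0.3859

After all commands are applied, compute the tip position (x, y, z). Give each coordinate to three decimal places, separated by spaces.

initial: κ=0.3755, φ=87.32°, ℓ=1.4515
cmd 1: set κ=1.0976 → (κ,φ,ℓ)=(1.0976,87.32°,1.4515) → tip=(0.0436,0.9304,0.9109)
cmd 2: set φ=157.28° → (κ,φ,ℓ)=(1.0976,157.28°,1.4515) → tip=(-0.8592,0.3598,0.9109)
cmd 3: set κ=0.3859 → (κ,φ,ℓ)=(0.3859,157.28°,1.4515) → tip=(-0.3653,0.1529,1.3768)

-0.365 0.153 1.377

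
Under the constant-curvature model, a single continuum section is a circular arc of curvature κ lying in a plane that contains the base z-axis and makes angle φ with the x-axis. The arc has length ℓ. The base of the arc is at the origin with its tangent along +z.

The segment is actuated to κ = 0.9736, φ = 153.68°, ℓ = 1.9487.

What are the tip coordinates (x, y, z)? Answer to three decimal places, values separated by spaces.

-1.216 0.601 0.973

θ = κ·ℓ = 0.9736 × 1.9487 = 1.89725 rad
ρ = (1 − cos θ)/κ = (1 − -0.32069)/0.9736 = 1.35650
z = sin θ / κ = 0.94718/0.9736 = 0.97287
x = ρ cos φ = 1.35650 × cos(153.68°) = -1.21588
y = ρ sin φ = 1.35650 × sin(153.68°) = 0.60145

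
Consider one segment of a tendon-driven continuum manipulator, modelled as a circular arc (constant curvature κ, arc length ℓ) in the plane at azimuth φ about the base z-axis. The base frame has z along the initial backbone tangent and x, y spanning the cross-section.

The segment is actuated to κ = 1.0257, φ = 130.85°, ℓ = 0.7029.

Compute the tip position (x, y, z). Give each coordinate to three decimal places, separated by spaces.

-0.159 0.184 0.644

θ = κ·ℓ = 1.0257 × 0.7029 = 0.72096 rad
ρ = (1 − cos θ)/κ = (1 − 0.75117)/1.0257 = 0.24260
z = sin θ / κ = 0.66011/1.0257 = 0.64357
x = ρ cos φ = 0.24260 × cos(130.85°) = -0.15868
y = ρ sin φ = 0.24260 × sin(130.85°) = 0.18351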